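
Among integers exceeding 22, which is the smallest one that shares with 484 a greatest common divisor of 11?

33

gcd(x, 484) = 11 forces 11 | x; write x = 11s. Then gcd(11s, 11·44) = 11·gcd(s, 44), so need gcd(s, 44) = 1.
11s > 22 gives s ≥ 3. The least s ≥ 3 coprime to 44 is 3, so x = 11·3 = 33.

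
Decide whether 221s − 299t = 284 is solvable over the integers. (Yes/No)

By Bézout, 221s − 299t = 284 has integer solutions iff gcd(221, 299) | 284.
Euclid: 299 = 1·221 + 78; 221 = 2·78 + 65; 78 = 1·65 + 13; 65 = 5·13 + 0. gcd = 13; 284 mod 13 = 11. No.

No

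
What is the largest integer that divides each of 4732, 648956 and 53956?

28

4732 = 2² · 7 · 13²; 648956 = 2² · 7³ · 11 · 43; 53956 = 2² · 7 · 41 · 47
gcd takes min exponent of each prime: 2² · 7 = 28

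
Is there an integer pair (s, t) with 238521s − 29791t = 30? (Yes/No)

By Bézout, 238521s − 29791t = 30 has integer solutions iff gcd(238521, 29791) | 30.
Euclid: 238521 = 8·29791 + 193; 29791 = 154·193 + 69; 193 = 2·69 + 55; 69 = 1·55 + 14; 55 = 3·14 + 13; 14 = 1·13 + 1; 13 = 13·1 + 0. gcd = 1; 30 mod 1 = 0. Yes.

Yes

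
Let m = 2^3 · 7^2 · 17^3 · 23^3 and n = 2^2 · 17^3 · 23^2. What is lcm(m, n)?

max exponent per prime: 2^3 · 7^2 · 17^3 · 23^3 = 23432376632

23432376632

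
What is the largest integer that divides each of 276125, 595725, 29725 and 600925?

25

gcd(276125, 595725): 595725 = 2·276125 + 43475; 276125 = 6·43475 + 15275; 43475 = 2·15275 + 12925; 15275 = 1·12925 + 2350; 12925 = 5·2350 + 1175; 2350 = 2·1175 + 0 → 1175
gcd(1175, 29725): 29725 = 25·1175 + 350; 1175 = 3·350 + 125; 350 = 2·125 + 100; 125 = 1·100 + 25; 100 = 4·25 + 0 → 25
gcd(25, 600925): 600925 = 24037·25 + 0 → 25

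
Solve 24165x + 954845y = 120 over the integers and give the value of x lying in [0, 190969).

49550

Reduce mod 954845: 24165x ≡ 120 (mod 954845). With g = gcd(24165, 954845) = 5 dividing 120, divide through: 4833x ≡ 24 (mod 190969).
Since gcd(4833, 190969) = 1, x ≡ 24·(4833)⁻¹ ≡ 49550 (mod 190969). Smallest non-negative: 49550.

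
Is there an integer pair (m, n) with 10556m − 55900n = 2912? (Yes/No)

gcd(10556, 55900): 55900 = 5·10556 + 3120; 10556 = 3·3120 + 1196; 3120 = 2·1196 + 728; 1196 = 1·728 + 468; 728 = 1·468 + 260; 468 = 1·260 + 208; 260 = 1·208 + 52; 208 = 4·52 + 0 → 52
52 divides 2912, so a solution exists.

Yes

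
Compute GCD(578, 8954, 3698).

2

gcd(578, 8954): 8954 = 15·578 + 284; 578 = 2·284 + 10; 284 = 28·10 + 4; 10 = 2·4 + 2; 4 = 2·2 + 0 → 2
gcd(2, 3698): 3698 = 1849·2 + 0 → 2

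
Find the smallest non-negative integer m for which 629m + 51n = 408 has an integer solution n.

Reduce mod 51: 629m ≡ 408 (mod 51). With g = gcd(629, 51) = 17 dividing 408, divide through: 37m ≡ 24 (mod 3).
Since gcd(37, 3) = 1, m ≡ 24·(37)⁻¹ ≡ 0 (mod 3). Smallest non-negative: 0.

0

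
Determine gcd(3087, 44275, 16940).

gcd(3087, 44275): 44275 = 14·3087 + 1057; 3087 = 2·1057 + 973; 1057 = 1·973 + 84; 973 = 11·84 + 49; 84 = 1·49 + 35; 49 = 1·35 + 14; 35 = 2·14 + 7; 14 = 2·7 + 0 → 7
gcd(7, 16940): 16940 = 2420·7 + 0 → 7

7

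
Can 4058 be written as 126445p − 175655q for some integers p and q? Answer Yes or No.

No

By Bézout, 126445p − 175655q = 4058 has integer solutions iff gcd(126445, 175655) | 4058.
Euclid: 175655 = 1·126445 + 49210; 126445 = 2·49210 + 28025; 49210 = 1·28025 + 21185; 28025 = 1·21185 + 6840; 21185 = 3·6840 + 665; 6840 = 10·665 + 190; 665 = 3·190 + 95; 190 = 2·95 + 0. gcd = 95; 4058 mod 95 = 68. No.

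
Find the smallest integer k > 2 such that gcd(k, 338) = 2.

4

gcd(k, 338) = 2 forces 2 | k; write k = 2s. Then gcd(2s, 2·169) = 2·gcd(s, 169), so need gcd(s, 169) = 1.
2s > 2 gives s ≥ 2. The least s ≥ 2 coprime to 169 is 2, so k = 2·2 = 4.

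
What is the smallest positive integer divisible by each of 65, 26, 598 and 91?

lcm(65, 26) = 65·26/gcd = 1690/13 = 130
lcm(130, 598) = 130·598/gcd = 77740/26 = 2990
lcm(2990, 91) = 2990·91/gcd = 272090/13 = 20930

20930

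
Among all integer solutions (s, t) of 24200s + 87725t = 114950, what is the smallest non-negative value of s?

Reduce mod 87725: 24200s ≡ 114950 (mod 87725). With g = gcd(24200, 87725) = 3025 dividing 114950, divide through: 8s ≡ 38 (mod 29).
Since gcd(8, 29) = 1, s ≡ 38·(8)⁻¹ ≡ 12 (mod 29). Smallest non-negative: 12.

12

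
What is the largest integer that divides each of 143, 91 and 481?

gcd(143, 91): 143 = 1·91 + 52; 91 = 1·52 + 39; 52 = 1·39 + 13; 39 = 3·13 + 0 → 13
gcd(13, 481): 481 = 37·13 + 0 → 13

13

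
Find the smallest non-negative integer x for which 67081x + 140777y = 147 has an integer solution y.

1213

gcd(67081, 140777) = 49 (Euclid: 140777 = 2·67081 + 6615; 67081 = 10·6615 + 931; 6615 = 7·931 + 98; 931 = 9·98 + 49; 98 = 2·49 + 0), and 49 | 147.
Extended Euclid: 67081·(1362) + 140777·(-649) = 49. Scale by 3: x₀ = 4086.
General solution x = x₀ + 2873t; reducing mod 2873 gives x = 1213 (and y = -578).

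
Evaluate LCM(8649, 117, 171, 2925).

8649 = 3² · 31²; 117 = 3² · 13; 171 = 3² · 19; 2925 = 3² · 5² · 13
lcm takes max exponent of each prime: 3² · 5² · 13 · 19 · 31² = 53407575

53407575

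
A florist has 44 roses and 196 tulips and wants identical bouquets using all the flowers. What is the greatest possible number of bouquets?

4

44 = 2² · 11
196 = 2² · 7²
Common: 2² = 4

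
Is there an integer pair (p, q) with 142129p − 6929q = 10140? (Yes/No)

By Bézout, 142129p − 6929q = 10140 has integer solutions iff gcd(142129, 6929) | 10140.
Euclid: 142129 = 20·6929 + 3549; 6929 = 1·3549 + 3380; 3549 = 1·3380 + 169; 3380 = 20·169 + 0. gcd = 169; 10140 mod 169 = 0. Yes.

Yes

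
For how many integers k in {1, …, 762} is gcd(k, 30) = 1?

203

30 = 2·3·5. Inclusion–exclusion on these primes:
762 − ⌊762/2⌋ − ⌊762/3⌋ − ⌊762/5⌋ + ⌊762/6⌋ + ⌊762/10⌋ + ⌊762/15⌋ − ⌊762/30⌋ = 203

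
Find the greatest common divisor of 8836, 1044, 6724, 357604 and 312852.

4

gcd(8836, 1044): 8836 = 8·1044 + 484; 1044 = 2·484 + 76; 484 = 6·76 + 28; 76 = 2·28 + 20; 28 = 1·20 + 8; 20 = 2·8 + 4; 8 = 2·4 + 0 → 4
gcd(4, 6724): 6724 = 1681·4 + 0 → 4
gcd(4, 357604): 357604 = 89401·4 + 0 → 4
gcd(4, 312852): 312852 = 78213·4 + 0 → 4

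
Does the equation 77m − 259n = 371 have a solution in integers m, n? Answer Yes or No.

gcd(77, 259): 259 = 3·77 + 28; 77 = 2·28 + 21; 28 = 1·21 + 7; 21 = 3·7 + 0 → 7
7 divides 371, so a solution exists.

Yes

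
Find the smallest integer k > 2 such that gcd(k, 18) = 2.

4

gcd(k, 18) = 2 forces 2 | k; write k = 2s. Then gcd(2s, 2·9) = 2·gcd(s, 9), so need gcd(s, 9) = 1.
2s > 2 gives s ≥ 2. The least s ≥ 2 coprime to 9 is 2, so k = 2·2 = 4.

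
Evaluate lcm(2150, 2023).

gcd first: 2150 = 1·2023 + 127; 2023 = 15·127 + 118; 127 = 1·118 + 9; 118 = 13·9 + 1; 9 = 9·1 + 0 → gcd = 1
lcm = 2150·2023/gcd = 4349450/1 = 4349450

4349450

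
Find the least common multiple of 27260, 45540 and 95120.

27260 = 2² · 5 · 29 · 47; 45540 = 2² · 3² · 5 · 11 · 23; 95120 = 2⁴ · 5 · 29 · 41
lcm takes max exponent of each prime: 2⁴ · 3² · 5 · 11 · 23 · 29 · 41 · 47 = 10179647280

10179647280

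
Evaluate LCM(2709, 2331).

100233

2709 = 3² · 7 · 43; 2331 = 3² · 7 · 37
max exponents: 3² · 7 · 37 · 43 = 100233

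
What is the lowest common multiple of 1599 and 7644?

1599 = 3 · 13 · 41; 7644 = 2² · 3 · 7² · 13
max exponents: 2² · 3 · 7² · 13 · 41 = 313404

313404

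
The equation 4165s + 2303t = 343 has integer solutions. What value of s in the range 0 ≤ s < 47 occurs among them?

41

Euclid: 4165 = 1·2303 + 1862; 2303 = 1·1862 + 441; 1862 = 4·441 + 98; 441 = 4·98 + 49; 98 = 2·49 + 0 → gcd = 49; 343 = 49·7.
Back-substitution yields 4165·(-21) + 2303·(38) = 49, so one solution is s = -21·7 = -147, t = 38·7 = 266.
Solutions in s differ by 2303/49 = 47; the one in [0, 47) is -147 mod 47 = 41.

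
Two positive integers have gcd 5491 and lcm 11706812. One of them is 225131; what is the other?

p·q = gcd·lcm = 5491·11706812 = 64282104692, so q = 64282104692/225131 = 285532.

285532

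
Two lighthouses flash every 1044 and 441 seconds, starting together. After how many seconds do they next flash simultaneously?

gcd first: 1044 = 2·441 + 162; 441 = 2·162 + 117; 162 = 1·117 + 45; 117 = 2·45 + 27; 45 = 1·27 + 18; 27 = 1·18 + 9; 18 = 2·9 + 0 → gcd = 9
lcm = 1044·441/gcd = 460404/9 = 51156

51156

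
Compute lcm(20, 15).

60

gcd first: 20 = 1·15 + 5; 15 = 3·5 + 0 → gcd = 5
lcm = 20·15/gcd = 300/5 = 60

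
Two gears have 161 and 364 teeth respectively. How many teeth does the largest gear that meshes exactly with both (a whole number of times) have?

7

Euclid: 364 = 2·161 + 42; 161 = 3·42 + 35; 42 = 1·35 + 7; 35 = 5·7 + 0. Last nonzero remainder: 7.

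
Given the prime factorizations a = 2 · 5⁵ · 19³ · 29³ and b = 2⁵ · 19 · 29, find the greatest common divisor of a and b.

1102

min exponent per shared prime: 2 · 19 · 29 = 1102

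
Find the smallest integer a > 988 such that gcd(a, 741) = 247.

1235

gcd(a, 741) = 247 forces 247 | a; write a = 247s. Then gcd(247s, 247·3) = 247·gcd(s, 3), so need gcd(s, 3) = 1.
247s > 988 gives s ≥ 5. The least s ≥ 5 coprime to 3 is 5, so a = 247·5 = 1235.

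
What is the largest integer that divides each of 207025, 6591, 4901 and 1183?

207025 = 5² · 7² · 13²; 6591 = 3 · 13³; 4901 = 13² · 29; 1183 = 7 · 13²
gcd takes min exponent of each prime: 13² = 169

169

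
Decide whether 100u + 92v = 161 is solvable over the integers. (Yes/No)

No

By Bézout, 100u + 92v = 161 has integer solutions iff gcd(100, 92) | 161.
Euclid: 100 = 1·92 + 8; 92 = 11·8 + 4; 8 = 2·4 + 0. gcd = 4; 161 mod 4 = 1. No.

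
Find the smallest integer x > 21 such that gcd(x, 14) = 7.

gcd(x, 14) = 7 forces 7 | x; write x = 7s. Then gcd(7s, 7·2) = 7·gcd(s, 2), so need gcd(s, 2) = 1.
7s > 21 gives s ≥ 4. The least s ≥ 4 coprime to 2 is 5, so x = 7·5 = 35.

35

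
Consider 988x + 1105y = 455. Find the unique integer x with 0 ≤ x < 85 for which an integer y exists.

15

Reduce mod 1105: 988x ≡ 455 (mod 1105). With g = gcd(988, 1105) = 13 dividing 455, divide through: 76x ≡ 35 (mod 85).
Since gcd(76, 85) = 1, x ≡ 35·(76)⁻¹ ≡ 15 (mod 85). Smallest non-negative: 15.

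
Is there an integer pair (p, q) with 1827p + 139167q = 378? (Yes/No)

gcd(1827, 139167): 139167 = 76·1827 + 315; 1827 = 5·315 + 252; 315 = 1·252 + 63; 252 = 4·63 + 0 → 63
63 divides 378, so a solution exists.

Yes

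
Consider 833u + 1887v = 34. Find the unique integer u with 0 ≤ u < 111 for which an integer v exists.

Reduce mod 1887: 833u ≡ 34 (mod 1887). With g = gcd(833, 1887) = 17 dividing 34, divide through: 49u ≡ 2 (mod 111).
Since gcd(49, 111) = 1, u ≡ 2·(49)⁻¹ ≡ 68 (mod 111). Smallest non-negative: 68.

68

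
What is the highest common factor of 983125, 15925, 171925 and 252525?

gcd(983125, 15925): 983125 = 61·15925 + 11700; 15925 = 1·11700 + 4225; 11700 = 2·4225 + 3250; 4225 = 1·3250 + 975; 3250 = 3·975 + 325; 975 = 3·325 + 0 → 325
gcd(325, 171925): 171925 = 529·325 + 0 → 325
gcd(325, 252525): 252525 = 777·325 + 0 → 325

325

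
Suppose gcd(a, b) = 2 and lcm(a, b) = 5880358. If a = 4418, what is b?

2662

a·b = gcd·lcm = 2·5880358 = 11760716, so b = 11760716/4418 = 2662.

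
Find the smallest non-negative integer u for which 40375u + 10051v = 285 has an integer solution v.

178

Euclid: 40375 = 4·10051 + 171; 10051 = 58·171 + 133; 171 = 1·133 + 38; 133 = 3·38 + 19; 38 = 2·19 + 0 → gcd = 19; 285 = 19·15.
Back-substitution yields 40375·(-235) + 10051·(944) = 19, so one solution is u = -235·15 = -3525, v = 944·15 = 14160.
Solutions in u differ by 10051/19 = 529; the one in [0, 529) is -3525 mod 529 = 178.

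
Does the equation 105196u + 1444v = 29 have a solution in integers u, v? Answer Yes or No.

gcd(105196, 1444): 105196 = 72·1444 + 1228; 1444 = 1·1228 + 216; 1228 = 5·216 + 148; 216 = 1·148 + 68; 148 = 2·68 + 12; 68 = 5·12 + 8; 12 = 1·8 + 4; 8 = 2·4 + 0 → 4
4 does not divide 29, so a solution does not exist.

No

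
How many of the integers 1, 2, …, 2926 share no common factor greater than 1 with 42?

836

Prime factors of 42: 2, 3, 7. Count integers ≤ 2926 divisible by none of them.
By inclusion–exclusion: 2926 − ⌊2926/2⌋ − ⌊2926/3⌋ − ⌊2926/7⌋ + ⌊2926/6⌋ + ⌊2926/14⌋ + ⌊2926/21⌋ − ⌊2926/42⌋ = 836.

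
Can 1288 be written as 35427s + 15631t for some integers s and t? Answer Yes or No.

No

gcd(35427, 15631): 35427 = 2·15631 + 4165; 15631 = 3·4165 + 3136; 4165 = 1·3136 + 1029; 3136 = 3·1029 + 49; 1029 = 21·49 + 0 → 49
49 does not divide 1288, so a solution does not exist.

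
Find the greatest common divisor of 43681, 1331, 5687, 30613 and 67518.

121

gcd(43681, 1331): 43681 = 32·1331 + 1089; 1331 = 1·1089 + 242; 1089 = 4·242 + 121; 242 = 2·121 + 0 → 121
gcd(121, 5687): 5687 = 47·121 + 0 → 121
gcd(121, 30613): 30613 = 253·121 + 0 → 121
gcd(121, 67518): 67518 = 558·121 + 0 → 121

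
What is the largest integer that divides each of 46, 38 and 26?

2

gcd(46, 38): 46 = 1·38 + 8; 38 = 4·8 + 6; 8 = 1·6 + 2; 6 = 3·2 + 0 → 2
gcd(2, 26): 26 = 13·2 + 0 → 2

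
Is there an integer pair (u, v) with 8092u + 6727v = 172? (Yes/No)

gcd(8092, 6727): 8092 = 1·6727 + 1365; 6727 = 4·1365 + 1267; 1365 = 1·1267 + 98; 1267 = 12·98 + 91; 98 = 1·91 + 7; 91 = 13·7 + 0 → 7
7 does not divide 172, so a solution does not exist.

No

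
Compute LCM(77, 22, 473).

6622

77 = 7 · 11; 22 = 2 · 11; 473 = 11 · 43
lcm takes max exponent of each prime: 2 · 7 · 11 · 43 = 6622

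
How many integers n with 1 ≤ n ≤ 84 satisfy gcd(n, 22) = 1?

22 = 2·11. Inclusion–exclusion on these primes:
84 − ⌊84/2⌋ − ⌊84/11⌋ + ⌊84/22⌋ = 38

38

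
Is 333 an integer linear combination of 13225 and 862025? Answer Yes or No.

No

gcd(13225, 862025): 862025 = 65·13225 + 2400; 13225 = 5·2400 + 1225; 2400 = 1·1225 + 1175; 1225 = 1·1175 + 50; 1175 = 23·50 + 25; 50 = 2·25 + 0 → 25
25 does not divide 333, so a solution does not exist.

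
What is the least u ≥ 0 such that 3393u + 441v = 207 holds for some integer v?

5

Reduce mod 441: 3393u ≡ 207 (mod 441). With g = gcd(3393, 441) = 9 dividing 207, divide through: 377u ≡ 23 (mod 49).
Since gcd(377, 49) = 1, u ≡ 23·(377)⁻¹ ≡ 5 (mod 49). Smallest non-negative: 5.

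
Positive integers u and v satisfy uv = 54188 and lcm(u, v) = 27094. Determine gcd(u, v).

2

From gcd × lcm = uv: gcd = 54188 / 27094 = 2.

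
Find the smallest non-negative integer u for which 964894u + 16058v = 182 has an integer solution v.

920

gcd(964894, 16058) = 14 (Euclid: 964894 = 60·16058 + 1414; 16058 = 11·1414 + 504; 1414 = 2·504 + 406; 504 = 1·406 + 98; 406 = 4·98 + 14; 98 = 7·14 + 0), and 14 | 182.
Extended Euclid: 964894·(159) + 16058·(-9554) = 14. Scale by 13: u₀ = 2067.
General solution u = u₀ + 1147t; reducing mod 1147 gives u = 920 (and v = -55281).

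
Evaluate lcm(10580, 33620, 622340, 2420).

66963241941860

lcm(10580, 33620) = 10580·33620/gcd = 355699600/20 = 17784980
lcm(17784980, 622340) = 17784980·622340/gcd = 11068304453200/20 = 553415222660
lcm(553415222660, 2420) = 553415222660·2420/gcd = 1339264838837200/20 = 66963241941860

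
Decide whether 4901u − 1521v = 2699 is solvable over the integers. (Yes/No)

gcd(4901, 1521): 4901 = 3·1521 + 338; 1521 = 4·338 + 169; 338 = 2·169 + 0 → 169
169 does not divide 2699, so a solution does not exist.

No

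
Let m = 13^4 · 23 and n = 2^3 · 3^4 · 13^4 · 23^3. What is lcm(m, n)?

max exponent per prime: 2^3 · 3^4 · 13^4 · 23^3 = 225181093176

225181093176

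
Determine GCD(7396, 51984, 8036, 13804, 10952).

4

7396 = 2² · 43²; 51984 = 2⁴ · 3² · 19²; 8036 = 2² · 7² · 41; 13804 = 2² · 7 · 17 · 29; 10952 = 2³ · 37²
gcd takes min exponent of each prime: 2² = 4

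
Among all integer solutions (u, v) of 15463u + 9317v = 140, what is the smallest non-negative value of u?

188

Reduce mod 9317: 15463u ≡ 140 (mod 9317). With g = gcd(15463, 9317) = 7 dividing 140, divide through: 2209u ≡ 20 (mod 1331).
Since gcd(2209, 1331) = 1, u ≡ 20·(2209)⁻¹ ≡ 188 (mod 1331). Smallest non-negative: 188.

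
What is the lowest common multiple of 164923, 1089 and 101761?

43044903

164923 = 11² · 29 · 47; 1089 = 3² · 11²; 101761 = 11² · 29²
lcm takes max exponent of each prime: 3² · 11² · 29² · 47 = 43044903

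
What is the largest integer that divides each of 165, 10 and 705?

gcd(165, 10): 165 = 16·10 + 5; 10 = 2·5 + 0 → 5
gcd(5, 705): 705 = 141·5 + 0 → 5

5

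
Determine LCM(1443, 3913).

434343

gcd first: 3913 = 2·1443 + 1027; 1443 = 1·1027 + 416; 1027 = 2·416 + 195; 416 = 2·195 + 26; 195 = 7·26 + 13; 26 = 2·13 + 0 → gcd = 13
lcm = 1443·3913/gcd = 5646459/13 = 434343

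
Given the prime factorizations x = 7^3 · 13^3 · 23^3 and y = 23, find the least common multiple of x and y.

max exponent per prime: 7^3 · 13^3 · 23^3 = 9168698357

9168698357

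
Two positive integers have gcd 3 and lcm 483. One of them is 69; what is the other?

a·b = gcd·lcm = 3·483 = 1449, so b = 1449/69 = 21.

21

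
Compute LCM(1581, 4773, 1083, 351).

lcm(1581, 4773) = 1581·4773/gcd = 7546113/3 = 2515371
lcm(2515371, 1083) = 2515371·1083/gcd = 2724146793/3 = 908048931
lcm(908048931, 351) = 908048931·351/gcd = 318725174781/3 = 106241724927

106241724927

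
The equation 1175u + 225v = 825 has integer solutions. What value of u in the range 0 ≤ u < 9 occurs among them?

3

Reduce mod 225: 1175u ≡ 825 (mod 225). With g = gcd(1175, 225) = 25 dividing 825, divide through: 47u ≡ 33 (mod 9).
Since gcd(47, 9) = 1, u ≡ 33·(47)⁻¹ ≡ 3 (mod 9). Smallest non-negative: 3.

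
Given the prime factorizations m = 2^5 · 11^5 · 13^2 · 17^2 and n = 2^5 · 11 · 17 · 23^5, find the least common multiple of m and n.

1620082502764627616

max exponent per prime: 2^5 · 11^5 · 13^2 · 17^2 · 23^5 = 1620082502764627616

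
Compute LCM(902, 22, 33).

902 = 2 · 11 · 41; 22 = 2 · 11; 33 = 3 · 11
lcm takes max exponent of each prime: 2 · 3 · 11 · 41 = 2706

2706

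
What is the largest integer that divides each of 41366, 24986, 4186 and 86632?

26

gcd(41366, 24986): 41366 = 1·24986 + 16380; 24986 = 1·16380 + 8606; 16380 = 1·8606 + 7774; 8606 = 1·7774 + 832; 7774 = 9·832 + 286; 832 = 2·286 + 260; 286 = 1·260 + 26; 260 = 10·26 + 0 → 26
gcd(26, 4186): 4186 = 161·26 + 0 → 26
gcd(26, 86632): 86632 = 3332·26 + 0 → 26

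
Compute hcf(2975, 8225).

175

Euclid: 8225 = 2·2975 + 2275; 2975 = 1·2275 + 700; 2275 = 3·700 + 175; 700 = 4·175 + 0. Last nonzero remainder: 175.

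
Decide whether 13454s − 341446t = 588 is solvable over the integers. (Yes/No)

Yes

By Bézout, 13454s − 341446t = 588 has integer solutions iff gcd(13454, 341446) | 588.
Euclid: 341446 = 25·13454 + 5096; 13454 = 2·5096 + 3262; 5096 = 1·3262 + 1834; 3262 = 1·1834 + 1428; 1834 = 1·1428 + 406; 1428 = 3·406 + 210; 406 = 1·210 + 196; 210 = 1·196 + 14; 196 = 14·14 + 0. gcd = 14; 588 mod 14 = 0. Yes.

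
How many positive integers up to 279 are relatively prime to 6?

6 = 2·3. Inclusion–exclusion on these primes:
279 − ⌊279/2⌋ − ⌊279/3⌋ + ⌊279/6⌋ = 93

93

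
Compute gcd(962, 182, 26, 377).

gcd(962, 182): 962 = 5·182 + 52; 182 = 3·52 + 26; 52 = 2·26 + 0 → 26
gcd(26, 26): 26 = 1·26 + 0 → 26
gcd(26, 377): 377 = 14·26 + 13; 26 = 2·13 + 0 → 13

13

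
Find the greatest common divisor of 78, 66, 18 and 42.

gcd(78, 66): 78 = 1·66 + 12; 66 = 5·12 + 6; 12 = 2·6 + 0 → 6
gcd(6, 18): 18 = 3·6 + 0 → 6
gcd(6, 42): 42 = 7·6 + 0 → 6

6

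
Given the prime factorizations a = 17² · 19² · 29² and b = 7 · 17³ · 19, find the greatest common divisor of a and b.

min exponent per shared prime: 17² · 19 = 5491

5491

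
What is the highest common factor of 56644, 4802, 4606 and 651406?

98

56644 = 2² · 7² · 17²; 4802 = 2 · 7⁴; 4606 = 2 · 7² · 47; 651406 = 2 · 7² · 17² · 23
gcd takes min exponent of each prime: 2 · 7² = 98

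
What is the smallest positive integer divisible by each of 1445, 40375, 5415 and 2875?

lcm(1445, 40375) = 1445·40375/gcd = 58341875/85 = 686375
lcm(686375, 5415) = 686375·5415/gcd = 3716720625/95 = 39123375
lcm(39123375, 2875) = 39123375·2875/gcd = 112479703125/125 = 899837625

899837625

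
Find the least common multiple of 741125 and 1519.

741125 = 5³ · 7² · 11²; 1519 = 7² · 31
max exponents: 5³ · 7² · 11² · 31 = 22974875

22974875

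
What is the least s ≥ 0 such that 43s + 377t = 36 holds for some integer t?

334

Reduce mod 377: 43s ≡ 36 (mod 377). With g = gcd(43, 377) = 1 dividing 36, divide through: 43s ≡ 36 (mod 377).
Since gcd(43, 377) = 1, s ≡ 36·(43)⁻¹ ≡ 334 (mod 377). Smallest non-negative: 334.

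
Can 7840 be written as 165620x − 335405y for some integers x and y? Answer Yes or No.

gcd(165620, 335405): 335405 = 2·165620 + 4165; 165620 = 39·4165 + 3185; 4165 = 1·3185 + 980; 3185 = 3·980 + 245; 980 = 4·245 + 0 → 245
245 divides 7840, so a solution exists.

Yes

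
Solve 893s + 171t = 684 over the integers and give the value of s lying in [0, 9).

Reduce mod 171: 893s ≡ 684 (mod 171). With g = gcd(893, 171) = 19 dividing 684, divide through: 47s ≡ 36 (mod 9).
Since gcd(47, 9) = 1, s ≡ 36·(47)⁻¹ ≡ 0 (mod 9). Smallest non-negative: 0.

0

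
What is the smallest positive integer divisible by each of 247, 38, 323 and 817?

361114

lcm(247, 38) = 247·38/gcd = 9386/19 = 494
lcm(494, 323) = 494·323/gcd = 159562/19 = 8398
lcm(8398, 817) = 8398·817/gcd = 6861166/19 = 361114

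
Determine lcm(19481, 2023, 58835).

47320225645

lcm(19481, 2023) = 19481·2023/gcd = 39410063/7 = 5630009
lcm(5630009, 58835) = 5630009·58835/gcd = 331241579515/7 = 47320225645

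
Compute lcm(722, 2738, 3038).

722 = 2 · 19²; 2738 = 2 · 37²; 3038 = 2 · 7² · 31
lcm takes max exponent of each prime: 2 · 7² · 19² · 31 · 37² = 1501406942

1501406942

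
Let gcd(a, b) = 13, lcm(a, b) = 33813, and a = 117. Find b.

Using ab = gcd(a,b)·lcm(a,b) = 13·33813 = 439569, we get b = 439569/117 = 3757.

3757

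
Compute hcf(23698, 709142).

23698 = 2 · 17² · 41
709142 = 2 · 7 · 37³
Common: 2 = 2

2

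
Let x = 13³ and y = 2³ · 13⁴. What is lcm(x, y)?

228488

max exponent per prime: 2³ · 13⁴ = 228488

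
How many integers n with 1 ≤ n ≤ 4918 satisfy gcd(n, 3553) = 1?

Prime factors of 3553: 11, 17, 19. Count integers ≤ 4918 divisible by none of them.
By inclusion–exclusion: 4918 − ⌊4918/11⌋ − ⌊4918/17⌋ − ⌊4918/19⌋ + ⌊4918/187⌋ + ⌊4918/209⌋ + ⌊4918/323⌋ − ⌊4918/3553⌋ = 3987.

3987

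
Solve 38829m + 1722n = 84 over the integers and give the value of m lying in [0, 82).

42

Euclid: 38829 = 22·1722 + 945; 1722 = 1·945 + 777; 945 = 1·777 + 168; 777 = 4·168 + 105; 168 = 1·105 + 63; 105 = 1·63 + 42; 63 = 1·42 + 21; 42 = 2·21 + 0 → gcd = 21; 84 = 21·4.
Back-substitution yields 38829·(31) + 1722·(-699) = 21, so one solution is m = 31·4 = 124, n = -699·4 = -2796.
Solutions in m differ by 1722/21 = 82; the one in [0, 82) is 124 mod 82 = 42.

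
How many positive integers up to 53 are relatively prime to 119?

119 = 7·17. Inclusion–exclusion on these primes:
53 − ⌊53/7⌋ − ⌊53/17⌋ + ⌊53/119⌋ = 43

43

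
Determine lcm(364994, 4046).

gcd first: 364994 = 90·4046 + 854; 4046 = 4·854 + 630; 854 = 1·630 + 224; 630 = 2·224 + 182; 224 = 1·182 + 42; 182 = 4·42 + 14; 42 = 3·14 + 0 → gcd = 14
lcm = 364994·4046/gcd = 1476765724/14 = 105483266

105483266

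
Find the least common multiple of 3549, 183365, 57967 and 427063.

3549 = 3 · 7 · 13²; 183365 = 5 · 7 · 13² · 31; 57967 = 7³ · 13²; 427063 = 7 · 13² · 19²
lcm takes max exponent of each prime: 3 · 5 · 7³ · 13² · 19² · 31 = 9730630455

9730630455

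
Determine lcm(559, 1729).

559 = 13 · 43; 1729 = 7 · 13 · 19
max exponents: 7 · 13 · 19 · 43 = 74347

74347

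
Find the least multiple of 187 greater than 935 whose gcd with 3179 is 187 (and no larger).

1122

gcd(a, 3179) = 187 forces 187 | a; write a = 187s. Then gcd(187s, 187·17) = 187·gcd(s, 17), so need gcd(s, 17) = 1.
187s > 935 gives s ≥ 6. The least s ≥ 6 coprime to 17 is 6, so a = 187·6 = 1122.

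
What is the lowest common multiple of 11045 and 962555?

2126283995

gcd first: 962555 = 87·11045 + 1640; 11045 = 6·1640 + 1205; 1640 = 1·1205 + 435; 1205 = 2·435 + 335; 435 = 1·335 + 100; 335 = 3·100 + 35; 100 = 2·35 + 30; 35 = 1·30 + 5; 30 = 6·5 + 0 → gcd = 5
lcm = 11045·962555/gcd = 10631419975/5 = 2126283995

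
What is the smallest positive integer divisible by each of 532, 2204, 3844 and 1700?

lcm(532, 2204) = 532·2204/gcd = 1172528/76 = 15428
lcm(15428, 3844) = 15428·3844/gcd = 59305232/4 = 14826308
lcm(14826308, 1700) = 14826308·1700/gcd = 25204723600/4 = 6301180900

6301180900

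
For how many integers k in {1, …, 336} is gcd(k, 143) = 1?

283

Prime factors of 143: 11, 13. Count integers ≤ 336 divisible by none of them.
By inclusion–exclusion: 336 − ⌊336/11⌋ − ⌊336/13⌋ + ⌊336/143⌋ = 283.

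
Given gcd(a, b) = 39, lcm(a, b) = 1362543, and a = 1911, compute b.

Using ab = gcd(a,b)·lcm(a,b) = 39·1362543 = 53139177, we get b = 53139177/1911 = 27807.

27807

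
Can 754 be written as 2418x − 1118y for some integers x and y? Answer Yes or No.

Yes

gcd(2418, 1118): 2418 = 2·1118 + 182; 1118 = 6·182 + 26; 182 = 7·26 + 0 → 26
26 divides 754, so a solution exists.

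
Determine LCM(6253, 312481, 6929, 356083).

23227650173

6253 = 13² · 37; 312481 = 13² · 43²; 6929 = 13² · 41; 356083 = 7² · 13² · 43
lcm takes max exponent of each prime: 7² · 13² · 37 · 41 · 43² = 23227650173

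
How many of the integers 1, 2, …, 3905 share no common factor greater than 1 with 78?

1202

Prime factors of 78: 2, 3, 13. Count integers ≤ 3905 divisible by none of them.
By inclusion–exclusion: 3905 − ⌊3905/2⌋ − ⌊3905/3⌋ − ⌊3905/13⌋ + ⌊3905/6⌋ + ⌊3905/26⌋ + ⌊3905/39⌋ − ⌊3905/78⌋ = 1202.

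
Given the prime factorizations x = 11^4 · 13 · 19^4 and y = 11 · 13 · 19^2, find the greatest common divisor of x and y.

min exponent per shared prime: 11 · 13 · 19^2 = 51623

51623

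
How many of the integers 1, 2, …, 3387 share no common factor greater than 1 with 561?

561 = 3·11·17. Inclusion–exclusion on these primes:
3387 − ⌊3387/3⌋ − ⌊3387/11⌋ − ⌊3387/17⌋ + ⌊3387/33⌋ + ⌊3387/51⌋ + ⌊3387/187⌋ − ⌊3387/561⌋ = 1932

1932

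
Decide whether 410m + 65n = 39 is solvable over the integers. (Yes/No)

No

By Bézout, 410m + 65n = 39 has integer solutions iff gcd(410, 65) | 39.
Euclid: 410 = 6·65 + 20; 65 = 3·20 + 5; 20 = 4·5 + 0. gcd = 5; 39 mod 5 = 4. No.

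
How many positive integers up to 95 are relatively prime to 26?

44

26 = 2·13. Inclusion–exclusion on these primes:
95 − ⌊95/2⌋ − ⌊95/13⌋ + ⌊95/26⌋ = 44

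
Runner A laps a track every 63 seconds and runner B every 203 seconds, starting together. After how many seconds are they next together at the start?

63 = 3² · 7; 203 = 7 · 29
max exponents: 3² · 7 · 29 = 1827

1827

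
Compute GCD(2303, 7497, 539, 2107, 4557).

49

gcd(2303, 7497): 7497 = 3·2303 + 588; 2303 = 3·588 + 539; 588 = 1·539 + 49; 539 = 11·49 + 0 → 49
gcd(49, 539): 539 = 11·49 + 0 → 49
gcd(49, 2107): 2107 = 43·49 + 0 → 49
gcd(49, 4557): 4557 = 93·49 + 0 → 49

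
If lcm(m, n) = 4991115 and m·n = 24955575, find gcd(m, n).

gcd·lcm = product, so gcd = 24955575/4991115 = 5.

5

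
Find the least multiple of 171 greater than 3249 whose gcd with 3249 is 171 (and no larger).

3420

Multiples of 171 above 3249: 171·20, 171·21, … . Need the cofactor coprime to 3249/171 = 19.
Checking s = 20, 21, … the first with gcd(s, 19) = 1 is s = 20, giving 3420.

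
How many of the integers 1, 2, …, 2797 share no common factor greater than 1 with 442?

1215

Prime factors of 442: 2, 13, 17. Count integers ≤ 2797 divisible by none of them.
By inclusion–exclusion: 2797 − ⌊2797/2⌋ − ⌊2797/13⌋ − ⌊2797/17⌋ + ⌊2797/26⌋ + ⌊2797/34⌋ + ⌊2797/221⌋ − ⌊2797/442⌋ = 1215.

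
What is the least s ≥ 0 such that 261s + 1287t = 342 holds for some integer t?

95

Euclid: 1287 = 4·261 + 243; 261 = 1·243 + 18; 243 = 13·18 + 9; 18 = 2·9 + 0 → gcd = 9; 342 = 9·38.
Back-substitution yields 261·(-69) + 1287·(14) = 9, so one solution is s = -69·38 = -2622, t = 14·38 = 532.
Solutions in s differ by 1287/9 = 143; the one in [0, 143) is -2622 mod 143 = 95.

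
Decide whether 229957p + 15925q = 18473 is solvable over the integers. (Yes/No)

Yes

By Bézout, 229957p + 15925q = 18473 has integer solutions iff gcd(229957, 15925) | 18473.
Euclid: 229957 = 14·15925 + 7007; 15925 = 2·7007 + 1911; 7007 = 3·1911 + 1274; 1911 = 1·1274 + 637; 1274 = 2·637 + 0. gcd = 637; 18473 mod 637 = 0. Yes.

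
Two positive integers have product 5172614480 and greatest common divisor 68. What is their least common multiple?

76067860

For any two positive integers, gcd × lcm equals their product. Hence lcm = 5172614480 / 68 = 76067860.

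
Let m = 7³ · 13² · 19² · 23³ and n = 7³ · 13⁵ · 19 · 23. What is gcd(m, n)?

25331579

min exponent per shared prime: 7³ · 13² · 19 · 23 = 25331579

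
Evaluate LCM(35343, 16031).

gcd first: 35343 = 2·16031 + 3281; 16031 = 4·3281 + 2907; 3281 = 1·2907 + 374; 2907 = 7·374 + 289; 374 = 1·289 + 85; 289 = 3·85 + 34; 85 = 2·34 + 17; 34 = 2·17 + 0 → gcd = 17
lcm = 35343·16031/gcd = 566583633/17 = 33328449

33328449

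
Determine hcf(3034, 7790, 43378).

82

gcd(3034, 7790): 7790 = 2·3034 + 1722; 3034 = 1·1722 + 1312; 1722 = 1·1312 + 410; 1312 = 3·410 + 82; 410 = 5·82 + 0 → 82
gcd(82, 43378): 43378 = 529·82 + 0 → 82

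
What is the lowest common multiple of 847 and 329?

39809

847 = 7 · 11²; 329 = 7 · 47
max exponents: 7 · 11² · 47 = 39809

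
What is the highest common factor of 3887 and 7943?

Euclid: 7943 = 2·3887 + 169; 3887 = 23·169 + 0. Last nonzero remainder: 169.

169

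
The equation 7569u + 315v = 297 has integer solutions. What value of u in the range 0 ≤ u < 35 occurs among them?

gcd(7569, 315) = 9 (Euclid: 7569 = 24·315 + 9; 315 = 35·9 + 0), and 9 | 297.
Extended Euclid: 7569·(1) + 315·(-24) = 9. Scale by 33: u₀ = 33.
General solution u = u₀ + 35t; reducing mod 35 gives u = 33 (and v = -792).

33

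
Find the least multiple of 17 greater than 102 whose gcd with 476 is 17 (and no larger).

476 = 17·28. Any x with gcd(x, 476) = 17 is a multiple of 17, say 17s, with s coprime to 28.
Need s > 102/17, so s ≥ 7. First s ≥ 7 with gcd(s, 28) = 1 is s = 9. Thus x = 17·9 = 153.

153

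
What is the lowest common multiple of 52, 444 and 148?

5772

52 = 2² · 13; 444 = 2² · 3 · 37; 148 = 2² · 37
lcm takes max exponent of each prime: 2² · 3 · 13 · 37 = 5772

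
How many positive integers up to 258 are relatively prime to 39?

39 = 3·13. Inclusion–exclusion on these primes:
258 − ⌊258/3⌋ − ⌊258/13⌋ + ⌊258/39⌋ = 159

159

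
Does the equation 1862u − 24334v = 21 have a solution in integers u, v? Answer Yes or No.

No

By Bézout, 1862u − 24334v = 21 has integer solutions iff gcd(1862, 24334) | 21.
Euclid: 24334 = 13·1862 + 128; 1862 = 14·128 + 70; 128 = 1·70 + 58; 70 = 1·58 + 12; 58 = 4·12 + 10; 12 = 1·10 + 2; 10 = 5·2 + 0. gcd = 2; 21 mod 2 = 1. No.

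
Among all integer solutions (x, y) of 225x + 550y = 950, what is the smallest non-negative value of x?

Reduce mod 550: 225x ≡ 950 (mod 550). With g = gcd(225, 550) = 25 dividing 950, divide through: 9x ≡ 38 (mod 22).
Since gcd(9, 22) = 1, x ≡ 38·(9)⁻¹ ≡ 14 (mod 22). Smallest non-negative: 14.

14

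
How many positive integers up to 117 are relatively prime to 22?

22 = 2·11. Inclusion–exclusion on these primes:
117 − ⌊117/2⌋ − ⌊117/11⌋ + ⌊117/22⌋ = 54

54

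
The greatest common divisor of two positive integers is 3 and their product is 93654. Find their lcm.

Since gcd(a,b)·lcm(a,b) = ab, lcm = 93654/3 = 31218.

31218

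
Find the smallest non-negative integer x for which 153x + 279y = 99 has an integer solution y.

gcd(153, 279) = 9 (Euclid: 279 = 1·153 + 126; 153 = 1·126 + 27; 126 = 4·27 + 18; 27 = 1·18 + 9; 18 = 2·9 + 0), and 9 | 99.
Extended Euclid: 153·(11) + 279·(-6) = 9. Scale by 11: x₀ = 121.
General solution x = x₀ + 31t; reducing mod 31 gives x = 28 (and y = -15).

28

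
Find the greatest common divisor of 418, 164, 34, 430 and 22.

2

gcd(418, 164): 418 = 2·164 + 90; 164 = 1·90 + 74; 90 = 1·74 + 16; 74 = 4·16 + 10; 16 = 1·10 + 6; 10 = 1·6 + 4; 6 = 1·4 + 2; 4 = 2·2 + 0 → 2
gcd(2, 34): 34 = 17·2 + 0 → 2
gcd(2, 430): 430 = 215·2 + 0 → 2
gcd(2, 22): 22 = 11·2 + 0 → 2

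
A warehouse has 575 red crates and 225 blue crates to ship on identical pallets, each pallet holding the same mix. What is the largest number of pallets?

Euclid: 575 = 2·225 + 125; 225 = 1·125 + 100; 125 = 1·100 + 25; 100 = 4·25 + 0. Last nonzero remainder: 25.

25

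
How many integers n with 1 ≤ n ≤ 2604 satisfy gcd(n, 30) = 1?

30 = 2·3·5. Inclusion–exclusion on these primes:
2604 − ⌊2604/2⌋ − ⌊2604/3⌋ − ⌊2604/5⌋ + ⌊2604/6⌋ + ⌊2604/10⌋ + ⌊2604/15⌋ − ⌊2604/30⌋ = 695

695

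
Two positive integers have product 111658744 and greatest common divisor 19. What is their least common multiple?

5876776

gcd·lcm = product, so lcm = 111658744/19 = 5876776.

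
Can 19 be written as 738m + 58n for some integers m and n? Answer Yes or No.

No

gcd(738, 58): 738 = 12·58 + 42; 58 = 1·42 + 16; 42 = 2·16 + 10; 16 = 1·10 + 6; 10 = 1·6 + 4; 6 = 1·4 + 2; 4 = 2·2 + 0 → 2
2 does not divide 19, so a solution does not exist.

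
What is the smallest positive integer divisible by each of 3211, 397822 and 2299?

8135062078

3211 = 13² · 19; 397822 = 2 · 19³ · 29; 2299 = 11² · 19
lcm takes max exponent of each prime: 2 · 11² · 13² · 19³ · 29 = 8135062078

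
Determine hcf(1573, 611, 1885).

13

gcd(1573, 611): 1573 = 2·611 + 351; 611 = 1·351 + 260; 351 = 1·260 + 91; 260 = 2·91 + 78; 91 = 1·78 + 13; 78 = 6·13 + 0 → 13
gcd(13, 1885): 1885 = 145·13 + 0 → 13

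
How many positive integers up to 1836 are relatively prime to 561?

Prime factors of 561: 3, 11, 17. Count integers ≤ 1836 divisible by none of them.
By inclusion–exclusion: 1836 − ⌊1836/3⌋ − ⌊1836/11⌋ − ⌊1836/17⌋ + ⌊1836/33⌋ + ⌊1836/51⌋ + ⌊1836/187⌋ − ⌊1836/561⌋ = 1047.

1047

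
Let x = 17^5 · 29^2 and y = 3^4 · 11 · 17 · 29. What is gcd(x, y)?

min exponent per shared prime: 17 · 29 = 493

493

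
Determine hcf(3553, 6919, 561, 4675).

gcd(3553, 6919): 6919 = 1·3553 + 3366; 3553 = 1·3366 + 187; 3366 = 18·187 + 0 → 187
gcd(187, 561): 561 = 3·187 + 0 → 187
gcd(187, 4675): 4675 = 25·187 + 0 → 187

187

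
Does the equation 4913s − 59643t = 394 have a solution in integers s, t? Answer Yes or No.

By Bézout, 4913s − 59643t = 394 has integer solutions iff gcd(4913, 59643) | 394.
Euclid: 59643 = 12·4913 + 687; 4913 = 7·687 + 104; 687 = 6·104 + 63; 104 = 1·63 + 41; 63 = 1·41 + 22; 41 = 1·22 + 19; 22 = 1·19 + 3; 19 = 6·3 + 1; 3 = 3·1 + 0. gcd = 1; 394 mod 1 = 0. Yes.

Yes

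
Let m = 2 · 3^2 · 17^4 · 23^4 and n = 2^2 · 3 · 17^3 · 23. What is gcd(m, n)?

677994

min exponent per shared prime: 2 · 3 · 17^3 · 23 = 677994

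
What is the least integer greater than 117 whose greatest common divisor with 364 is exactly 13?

143

gcd(x, 364) = 13 forces 13 | x; write x = 13s. Then gcd(13s, 13·28) = 13·gcd(s, 28), so need gcd(s, 28) = 1.
13s > 117 gives s ≥ 10. The least s ≥ 10 coprime to 28 is 11, so x = 13·11 = 143.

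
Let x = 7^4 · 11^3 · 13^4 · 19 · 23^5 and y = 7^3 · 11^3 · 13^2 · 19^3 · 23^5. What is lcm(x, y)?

max exponent per prime: 7^4 · 11^3 · 13^4 · 19^3 · 23^5 = 4029429927403588674967

4029429927403588674967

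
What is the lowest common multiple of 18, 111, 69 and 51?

260406

lcm(18, 111) = 18·111/gcd = 1998/3 = 666
lcm(666, 69) = 666·69/gcd = 45954/3 = 15318
lcm(15318, 51) = 15318·51/gcd = 781218/3 = 260406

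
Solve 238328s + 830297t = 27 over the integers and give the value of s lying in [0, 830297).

Reduce mod 830297: 238328s ≡ 27 (mod 830297). With g = gcd(238328, 830297) = 1 dividing 27, divide through: 238328s ≡ 27 (mod 830297).
Since gcd(238328, 830297) = 1, s ≡ 27·(238328)⁻¹ ≡ 68886 (mod 830297). Smallest non-negative: 68886.

68886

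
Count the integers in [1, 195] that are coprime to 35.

134

Prime factors of 35: 5, 7. Count integers ≤ 195 divisible by none of them.
By inclusion–exclusion: 195 − ⌊195/5⌋ − ⌊195/7⌋ + ⌊195/35⌋ = 134.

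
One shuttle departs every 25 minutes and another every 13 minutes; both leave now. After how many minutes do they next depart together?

325

25 = 5²; 13 = 13
max exponents: 5² · 13 = 325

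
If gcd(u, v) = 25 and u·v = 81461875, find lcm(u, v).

For any two positive integers, gcd × lcm equals their product. Hence lcm = 81461875 / 25 = 3258475.

3258475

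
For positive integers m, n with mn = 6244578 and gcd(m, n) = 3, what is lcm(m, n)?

2081526

For any two positive integers, gcd × lcm equals their product. Hence lcm = 6244578 / 3 = 2081526.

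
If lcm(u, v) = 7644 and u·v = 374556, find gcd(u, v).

From gcd × lcm = uv: gcd = 374556 / 7644 = 49.

49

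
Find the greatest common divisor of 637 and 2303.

49

Euclid: 2303 = 3·637 + 392; 637 = 1·392 + 245; 392 = 1·245 + 147; 245 = 1·147 + 98; 147 = 1·98 + 49; 98 = 2·49 + 0. Last nonzero remainder: 49.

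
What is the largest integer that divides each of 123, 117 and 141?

3

123 = 3 · 41; 117 = 3² · 13; 141 = 3 · 47
gcd takes min exponent of each prime: 3 = 3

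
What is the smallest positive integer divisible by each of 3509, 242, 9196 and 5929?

13067516

3509 = 11² · 29; 242 = 2 · 11²; 9196 = 2² · 11² · 19; 5929 = 7² · 11²
lcm takes max exponent of each prime: 2² · 7² · 11² · 19 · 29 = 13067516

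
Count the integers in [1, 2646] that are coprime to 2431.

Prime factors of 2431: 11, 13, 17. Count integers ≤ 2646 divisible by none of them.
By inclusion–exclusion: 2646 − ⌊2646/11⌋ − ⌊2646/13⌋ − ⌊2646/17⌋ + ⌊2646/143⌋ + ⌊2646/187⌋ + ⌊2646/221⌋ − ⌊2646/2431⌋ = 2090.

2090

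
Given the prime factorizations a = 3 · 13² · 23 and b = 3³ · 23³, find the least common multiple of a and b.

55518021

max exponent per prime: 3³ · 13² · 23³ = 55518021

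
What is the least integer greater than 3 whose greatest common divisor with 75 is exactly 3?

6

gcd(x, 75) = 3 forces 3 | x; write x = 3s. Then gcd(3s, 3·25) = 3·gcd(s, 25), so need gcd(s, 25) = 1.
3s > 3 gives s ≥ 2. The least s ≥ 2 coprime to 25 is 2, so x = 3·2 = 6.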